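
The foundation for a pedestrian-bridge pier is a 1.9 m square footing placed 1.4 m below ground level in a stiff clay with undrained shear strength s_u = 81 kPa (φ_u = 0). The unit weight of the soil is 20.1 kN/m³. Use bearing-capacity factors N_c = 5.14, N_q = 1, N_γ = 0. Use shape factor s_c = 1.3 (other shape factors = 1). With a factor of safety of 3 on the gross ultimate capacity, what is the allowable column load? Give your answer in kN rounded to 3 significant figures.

P_all ≈ 685 kN

Overburden at base level: q = 20.1 × 1.4 = 28.14 kPa.
Cohesion term c·N_c·s_c = 81 × 5.14 × 1.3 = 541.24 kPa; surcharge term q·N_q = 28.14 × 1 = 28.14 kPa.
q_ult = 541.24 + 28.14 = 569.38 kPa.
Gross allowable pressure q_all = 569.38 / 3 = 189.79 kPa.
Footing area = 3.61 m², so allowable column load = 189.79 × 3.61 = 685.16 kN.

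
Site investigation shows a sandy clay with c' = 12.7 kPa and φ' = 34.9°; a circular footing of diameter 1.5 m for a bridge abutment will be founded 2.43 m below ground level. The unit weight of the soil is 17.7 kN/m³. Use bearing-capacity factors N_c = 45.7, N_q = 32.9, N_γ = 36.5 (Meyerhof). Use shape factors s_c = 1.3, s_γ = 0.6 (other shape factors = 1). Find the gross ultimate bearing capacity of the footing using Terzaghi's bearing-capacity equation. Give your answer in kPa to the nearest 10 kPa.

q_ult ≈ 2460 kPa

Overburden at base level: q = 17.7 × 2.43 = 43.011 kPa.
Cohesion term c·N_c·s_c = 12.7 × 45.7 × 1.3 = 754.51 kPa; surcharge term q·N_q = 43.011 × 32.9 = 1415.1 kPa; self-weight term 0.5·γ·B·N_γ·s_γ = 0.5 × 17.7 × 1.5 × 36.5 × 0.6 = 290.72 kPa.
q_ult = 754.51 + 1415.1 + 290.72 = 2460.3 kPa.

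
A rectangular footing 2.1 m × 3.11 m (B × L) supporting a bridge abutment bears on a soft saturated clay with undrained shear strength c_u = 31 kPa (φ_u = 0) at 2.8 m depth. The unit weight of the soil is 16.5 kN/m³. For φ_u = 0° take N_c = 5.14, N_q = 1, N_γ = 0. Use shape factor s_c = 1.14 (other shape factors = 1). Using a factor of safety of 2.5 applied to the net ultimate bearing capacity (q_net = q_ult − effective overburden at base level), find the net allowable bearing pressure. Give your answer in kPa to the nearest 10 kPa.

Overburden at base level: q = 16.5 × 2.8 = 46.2 kPa.
Cohesion term c·N_c·s_c = 31 × 5.14 × 1.14 = 181.65 kPa; surcharge term q·N_q = 46.2 × 1 = 46.2 kPa.
q_ult = 181.65 + 46.2 = 227.85 kPa.
Net ultimate: q_net = 227.85 − 46.2 = 181.65 kPa.
q_all(net) = 181.65 / 2.5 = 72.659 kPa.

q_all(net) ≈ 70 kPa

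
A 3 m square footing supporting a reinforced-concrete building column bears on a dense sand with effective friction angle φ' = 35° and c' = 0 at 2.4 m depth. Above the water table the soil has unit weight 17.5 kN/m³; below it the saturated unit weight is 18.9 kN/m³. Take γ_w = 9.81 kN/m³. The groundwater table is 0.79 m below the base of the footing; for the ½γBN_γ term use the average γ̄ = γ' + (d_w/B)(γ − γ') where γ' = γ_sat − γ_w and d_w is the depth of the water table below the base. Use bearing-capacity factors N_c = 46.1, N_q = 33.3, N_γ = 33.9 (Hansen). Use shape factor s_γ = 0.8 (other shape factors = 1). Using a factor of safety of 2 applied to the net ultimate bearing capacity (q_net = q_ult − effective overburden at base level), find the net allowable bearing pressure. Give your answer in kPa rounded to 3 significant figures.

Overburden at base level: q = 17.5 × 2.4 = 42 kPa.
The water table is 0.79 m below the base (< B = 3 m), so the ½γBN_γ term uses γ̄ = γ' + (d_w/B)(γ − γ') = 9.09 + (0.79/3)(17.5 − 9.09) = 11.305 kN/m³.
Surcharge term q·N_q = 42 × 33.3 = 1398.6 kPa; self-weight term 0.5·γ·B·N_γ·s_γ = 0.5 × 11.305 × 3 × 33.9 × 0.8 = 459.87 kPa.
q_ult = 1398.6 + 459.87 = 1858.5 kPa.
Net ultimate: q_net = 1858.5 − 42 = 1816.5 kPa.
q_all(net) = 1816.5 / 2 = 908.24 kPa.

q_all(net) ≈ 908 kPa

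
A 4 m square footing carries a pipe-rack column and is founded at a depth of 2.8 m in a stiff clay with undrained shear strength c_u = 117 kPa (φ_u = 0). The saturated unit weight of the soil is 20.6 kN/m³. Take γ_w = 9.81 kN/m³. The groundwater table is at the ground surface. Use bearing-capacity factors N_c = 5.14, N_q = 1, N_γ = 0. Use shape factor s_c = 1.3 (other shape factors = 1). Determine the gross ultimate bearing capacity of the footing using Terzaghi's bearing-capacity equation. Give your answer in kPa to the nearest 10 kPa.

γ' = 20.6 − 9.81 = 10.79 kN/m³ (submerged throughout). q = 10.79 × 2.8 = 30.212 kPa.
c·N_c·s_c = 117 × 5.14 × 1.3 = 781.79 kPa
q·N_q = 30.212 × 1 = 30.212 kPa
q_ult = 781.79 + 30.212 = 812.01 kPa.

q_ult ≈ 810 kPa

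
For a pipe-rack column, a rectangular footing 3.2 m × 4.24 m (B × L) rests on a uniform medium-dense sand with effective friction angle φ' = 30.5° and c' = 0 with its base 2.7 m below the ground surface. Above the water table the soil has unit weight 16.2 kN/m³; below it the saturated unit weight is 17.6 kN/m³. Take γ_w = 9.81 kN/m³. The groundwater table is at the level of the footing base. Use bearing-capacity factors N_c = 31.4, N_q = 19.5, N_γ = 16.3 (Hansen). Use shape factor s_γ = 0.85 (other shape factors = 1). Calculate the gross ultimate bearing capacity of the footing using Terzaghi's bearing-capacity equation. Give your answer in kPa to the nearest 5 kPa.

q_ult ≈ 1025 kPa

Effective surcharge at the founding depth q = γ·D_f = 16.2 × 2.7 = 43.74 kPa.
The water table coincides with the base, so in the self-weight term γ → γ' = 7.79 kN/m³.
q_ult = q·N_q + 0.5·γ·B·N_γ·s_γ
     = 43.74 × 19.5 + 0.5 × 7.79 × 3.2 × 16.3 × 0.85
     = 852.93 + 172.69 = 1025.6 kPa.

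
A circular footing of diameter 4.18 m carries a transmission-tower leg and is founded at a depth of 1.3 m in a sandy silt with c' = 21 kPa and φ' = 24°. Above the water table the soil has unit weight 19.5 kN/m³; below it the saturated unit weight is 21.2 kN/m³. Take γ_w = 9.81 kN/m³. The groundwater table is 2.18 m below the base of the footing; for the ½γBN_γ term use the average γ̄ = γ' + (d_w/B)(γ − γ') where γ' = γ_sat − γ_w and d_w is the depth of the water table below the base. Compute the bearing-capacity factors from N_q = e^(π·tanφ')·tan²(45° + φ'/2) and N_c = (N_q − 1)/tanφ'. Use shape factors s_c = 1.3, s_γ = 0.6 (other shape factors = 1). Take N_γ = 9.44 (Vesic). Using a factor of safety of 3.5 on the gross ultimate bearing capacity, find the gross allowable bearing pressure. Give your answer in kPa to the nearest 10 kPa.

N_q = e^(π·tan24°)·tan²(57°) = 9.6; N_c = (N_q − 1)/tanφ' = 19.32.
Overburden at base level: q = 19.5 × 1.3 = 25.35 kPa.
The water table is 2.18 m below the base (< B = 4.18 m), so the ½γBN_γ term uses γ̄ = γ' + (d_w/B)(γ − γ') = 11.39 + (2.18/4.18)(19.5 − 11.39) = 15.62 kN/m³.
Cohesion term c·N_c·s_c = 21 × 19.324 × 1.3 = 527.53 kPa; surcharge term q·N_q = 25.35 × 9.6034 = 243.45 kPa; self-weight term 0.5·γ·B·N_γ·s_γ = 0.5 × 15.62 × 4.18 × 9.44 × 0.6 = 184.9 kPa.
q_ult = 527.53 + 243.45 + 184.9 = 955.88 kPa.
q_all = 955.88 / 3.5 = 273.11 kPa.

q_all ≈ 270 kPa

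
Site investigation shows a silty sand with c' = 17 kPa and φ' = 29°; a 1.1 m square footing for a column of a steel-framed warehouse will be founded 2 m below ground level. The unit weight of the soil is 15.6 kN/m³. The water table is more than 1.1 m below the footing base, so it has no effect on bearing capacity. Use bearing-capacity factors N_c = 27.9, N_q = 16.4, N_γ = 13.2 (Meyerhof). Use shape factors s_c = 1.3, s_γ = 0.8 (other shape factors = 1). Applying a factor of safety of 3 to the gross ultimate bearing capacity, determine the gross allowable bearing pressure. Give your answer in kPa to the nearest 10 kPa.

Effective surcharge at the founding depth q = γ·D_f = 15.6 × 2 = 31.2 kPa.
q_ult = c·N_c·s_c + q·N_q + 0.5·γ·B·N_γ·s_γ
     = 17 × 27.9 × 1.3 + 31.2 × 16.4 + 0.5 × 15.6 × 1.1 × 13.2 × 0.8
     = 616.59 + 511.68 + 90.605 = 1218.9 kPa.
q_all = q_ult / FS = 1218.9 / 3 = 406.29 kPa.

q_all ≈ 410 kPa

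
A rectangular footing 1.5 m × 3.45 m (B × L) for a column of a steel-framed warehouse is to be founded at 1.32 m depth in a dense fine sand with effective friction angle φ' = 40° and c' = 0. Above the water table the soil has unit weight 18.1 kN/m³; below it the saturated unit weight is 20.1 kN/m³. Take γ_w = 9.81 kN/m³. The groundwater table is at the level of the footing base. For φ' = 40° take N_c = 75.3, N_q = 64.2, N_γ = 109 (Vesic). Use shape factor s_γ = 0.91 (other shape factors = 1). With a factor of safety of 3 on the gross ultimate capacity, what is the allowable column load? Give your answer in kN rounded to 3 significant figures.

q = γ·D_f = 18.1 × 1.32 = 23.892 kPa.
For the ½γBN_γ term take γ' = 20.1 − 9.81 = 10.29 kN/m³ (soil below base is submerged).
q·N_q = 23.892 × 64.2 = 1533.9 kPa
0.5·γ·B·N_γ·s_γ = 0.5 × 10.29 × 1.5 × 109 × 0.91 = 765.5 kPa
q_ult = 1533.9 + 765.5 = 2299.4 kPa.
Gross allowable pressure q_all = 2299.4 / 3 = 766.46 kPa.
Footing area = 5.175 m², so allowable column load = 766.46 × 5.175 = 3966.4 kN.

P_all ≈ 3970 kN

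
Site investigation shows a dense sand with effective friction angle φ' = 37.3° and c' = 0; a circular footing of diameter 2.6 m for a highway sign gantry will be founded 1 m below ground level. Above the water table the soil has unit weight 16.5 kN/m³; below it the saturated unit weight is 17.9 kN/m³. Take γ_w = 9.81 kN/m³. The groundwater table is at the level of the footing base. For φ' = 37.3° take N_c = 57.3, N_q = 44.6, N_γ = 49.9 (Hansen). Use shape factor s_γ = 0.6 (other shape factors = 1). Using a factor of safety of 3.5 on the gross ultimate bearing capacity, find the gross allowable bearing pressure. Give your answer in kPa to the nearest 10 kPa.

q_all ≈ 300 kPa

Overburden at base level: q = 16.5 × 1 = 16.5 kPa.
Below the base the soil is submerged, so the ½γBN_γ term uses γ' = 17.9 − 9.81 = 8.09 kN/m³.
Surcharge term q·N_q = 16.5 × 44.6 = 735.9 kPa; self-weight term 0.5·γ·B·N_γ·s_γ = 0.5 × 8.09 × 2.6 × 49.9 × 0.6 = 314.88 kPa.
q_ult = 735.9 + 314.88 = 1050.8 kPa.
q_all = 1050.8 / 3.5 = 300.22 kPa.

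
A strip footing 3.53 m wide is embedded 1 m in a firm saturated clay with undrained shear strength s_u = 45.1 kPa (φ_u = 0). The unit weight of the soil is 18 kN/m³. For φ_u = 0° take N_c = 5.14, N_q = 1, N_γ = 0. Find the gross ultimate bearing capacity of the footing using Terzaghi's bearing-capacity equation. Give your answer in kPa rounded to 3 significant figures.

Effective surcharge at the founding depth q = γ·D_f = 18 × 1 = 18 kPa.
q_ult = c·N_c + q·N_q
     = 45.1 × 5.14 + 18 × 1
     = 231.81 + 18 = 249.81 kPa.

q_ult ≈ 250 kPa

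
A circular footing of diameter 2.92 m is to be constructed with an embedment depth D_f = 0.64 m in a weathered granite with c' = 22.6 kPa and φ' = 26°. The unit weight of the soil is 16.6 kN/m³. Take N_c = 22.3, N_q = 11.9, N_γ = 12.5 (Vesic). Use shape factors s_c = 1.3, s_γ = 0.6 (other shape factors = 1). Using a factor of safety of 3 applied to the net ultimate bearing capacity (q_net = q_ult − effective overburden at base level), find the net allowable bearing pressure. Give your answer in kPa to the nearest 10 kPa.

Overburden at base level: q = 16.6 × 0.64 = 10.624 kPa.
Cohesion term c·N_c·s_c = 22.6 × 22.3 × 1.3 = 655.17 kPa; surcharge term q·N_q = 10.624 × 11.9 = 126.43 kPa; self-weight term 0.5·γ·B·N_γ·s_γ = 0.5 × 16.6 × 2.92 × 12.5 × 0.6 = 181.77 kPa.
q_ult = 655.17 + 126.43 + 181.77 = 963.37 kPa.
Net ultimate: q_net = 963.37 − 10.624 = 952.75 kPa.
q_all(net) = 952.75 / 3 = 317.58 kPa.

q_all(net) ≈ 320 kPa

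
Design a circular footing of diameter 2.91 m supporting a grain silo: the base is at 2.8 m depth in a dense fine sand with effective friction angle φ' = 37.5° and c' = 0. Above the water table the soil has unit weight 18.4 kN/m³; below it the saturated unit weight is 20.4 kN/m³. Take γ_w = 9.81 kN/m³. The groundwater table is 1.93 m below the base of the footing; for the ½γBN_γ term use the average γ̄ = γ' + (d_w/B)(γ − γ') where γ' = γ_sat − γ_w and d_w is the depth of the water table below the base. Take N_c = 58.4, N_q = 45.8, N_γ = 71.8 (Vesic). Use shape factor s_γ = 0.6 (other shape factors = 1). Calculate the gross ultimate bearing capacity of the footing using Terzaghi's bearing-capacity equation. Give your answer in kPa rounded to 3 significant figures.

q = γ·D_f = 18.4 × 2.8 = 51.52 kPa.
γ' = 10.59 kN/m³; averaging over the depth B below the base, γ̄ = γ' + (d_w/B)(γ − γ') = 15.77 kN/m³.
q·N_q = 51.52 × 45.8 = 2359.6 kPa
0.5·γ·B·N_γ·s_γ = 0.5 × 15.77 × 2.91 × 71.8 × 0.6 = 988.47 kPa
q_ult = 2359.6 + 988.47 = 3348.1 kPa.

q_ult ≈ 3350 kPa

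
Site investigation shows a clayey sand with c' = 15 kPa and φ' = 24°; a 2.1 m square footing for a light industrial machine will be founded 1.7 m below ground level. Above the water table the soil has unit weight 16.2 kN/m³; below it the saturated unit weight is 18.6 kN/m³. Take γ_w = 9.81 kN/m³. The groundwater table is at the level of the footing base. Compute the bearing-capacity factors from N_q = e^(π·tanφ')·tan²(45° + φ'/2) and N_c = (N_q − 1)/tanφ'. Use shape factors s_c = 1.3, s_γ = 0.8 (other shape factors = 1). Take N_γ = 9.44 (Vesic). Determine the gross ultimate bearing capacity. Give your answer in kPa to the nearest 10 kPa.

tan24° = 0.4452, so N_q = e^(π×0.4452)·tan²(57°) = 4.05 × 2.371 = 9.6.
N_c = (9.6 − 1)/tan24° = 19.32.
Effective surcharge at the founding depth q = γ·D_f = 16.2 × 1.7 = 27.54 kPa.
The water table coincides with the base, so in the self-weight term γ → γ' = 8.79 kN/m³.
q_ult = c·N_c·s_c + q·N_q + 0.5·γ·B·N_γ·s_γ
     = 15 × 19.324 × 1.3 + 27.54 × 9.6034 + 0.5 × 8.79 × 2.1 × 9.44 × 0.8
     = 376.81 + 264.48 + 69.701 = 710.99 kPa.

q_ult ≈ 710 kPa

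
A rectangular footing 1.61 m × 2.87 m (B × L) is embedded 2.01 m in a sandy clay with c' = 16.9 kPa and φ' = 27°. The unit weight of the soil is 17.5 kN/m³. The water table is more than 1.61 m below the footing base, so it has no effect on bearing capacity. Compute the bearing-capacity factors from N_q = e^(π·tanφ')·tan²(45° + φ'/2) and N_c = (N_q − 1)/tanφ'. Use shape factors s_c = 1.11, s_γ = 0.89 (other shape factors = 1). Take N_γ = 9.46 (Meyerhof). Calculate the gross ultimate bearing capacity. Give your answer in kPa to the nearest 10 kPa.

q_ult ≈ 1030 kPa

tan27° = 0.5095, so N_q = e^(π×0.5095)·tan²(58.5°) = 4.957 × 2.663 = 13.2.
N_c = (13.2 − 1)/tan27° = 23.94.
Overburden at base level: q = 17.5 × 2.01 = 35.175 kPa.
Cohesion term c·N_c·s_c = 16.9 × 23.942 × 1.11 = 449.13 kPa; surcharge term q·N_q = 35.175 × 13.199 = 464.28 kPa; self-weight term 0.5·γ·B·N_γ·s_γ = 0.5 × 17.5 × 1.61 × 9.46 × 0.89 = 118.61 kPa.
q_ult = 449.13 + 464.28 + 118.61 = 1032 kPa.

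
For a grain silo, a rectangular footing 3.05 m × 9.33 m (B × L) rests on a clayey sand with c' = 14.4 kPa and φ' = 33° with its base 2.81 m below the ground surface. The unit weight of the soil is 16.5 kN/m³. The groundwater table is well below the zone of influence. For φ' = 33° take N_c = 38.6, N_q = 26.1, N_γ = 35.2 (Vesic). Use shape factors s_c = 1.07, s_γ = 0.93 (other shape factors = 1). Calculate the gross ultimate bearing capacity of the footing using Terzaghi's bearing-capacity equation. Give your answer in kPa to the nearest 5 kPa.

q_ult ≈ 2630 kPa

Overburden at base level: q = 16.5 × 2.81 = 46.365 kPa.
Cohesion term c·N_c·s_c = 14.4 × 38.6 × 1.07 = 594.75 kPa; surcharge term q·N_q = 46.365 × 26.1 = 1210.1 kPa; self-weight term 0.5·γ·B·N_γ·s_γ = 0.5 × 16.5 × 3.05 × 35.2 × 0.93 = 823.72 kPa.
q_ult = 594.75 + 1210.1 + 823.72 = 2628.6 kPa.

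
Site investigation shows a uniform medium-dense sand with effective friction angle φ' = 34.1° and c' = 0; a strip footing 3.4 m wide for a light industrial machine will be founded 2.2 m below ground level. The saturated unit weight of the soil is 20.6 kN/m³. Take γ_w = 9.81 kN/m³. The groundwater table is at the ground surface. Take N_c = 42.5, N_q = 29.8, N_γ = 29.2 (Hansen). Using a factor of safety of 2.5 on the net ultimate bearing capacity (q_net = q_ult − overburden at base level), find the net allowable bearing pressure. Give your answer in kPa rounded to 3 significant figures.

q_all(net) ≈ 488 kPa

Water table at ground surface, so effective unit weight γ' = 20.6 − 9.81 = 10.79 kN/m³ is used throughout; overburden q = 10.79 × 2.2 = 23.738 kPa; the same γ' applies in the ½γBN_γ term.
Surcharge term q·N_q = 23.738 × 29.8 = 707.39 kPa; self-weight term 0.5·γ·B·N_γ = 0.5 × 10.79 × 3.4 × 29.2 = 535.62 kPa.
q_ult = 707.39 + 535.62 = 1243 kPa.
q_net = 1243 − 23.738 = 1219.3 kPa.
q_all(net) = 1219.3 / 2.5 = 487.71 kPa.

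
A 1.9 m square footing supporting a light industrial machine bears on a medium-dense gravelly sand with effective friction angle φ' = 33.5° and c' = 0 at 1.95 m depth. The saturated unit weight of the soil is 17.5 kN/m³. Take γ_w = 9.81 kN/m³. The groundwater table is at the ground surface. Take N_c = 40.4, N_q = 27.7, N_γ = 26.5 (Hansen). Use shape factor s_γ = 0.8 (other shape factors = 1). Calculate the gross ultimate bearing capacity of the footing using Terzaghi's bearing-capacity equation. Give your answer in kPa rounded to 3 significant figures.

q_ult ≈ 570 kPa

Water table at ground surface, so effective unit weight γ' = 17.5 − 9.81 = 7.69 kN/m³ is used throughout; overburden q = 7.69 × 1.95 = 14.995 kPa; the same γ' applies in the ½γBN_γ term.
Surcharge term q·N_q = 14.995 × 27.7 = 415.38 kPa; self-weight term 0.5·γ·B·N_γ·s_γ = 0.5 × 7.69 × 1.9 × 26.5 × 0.8 = 154.88 kPa.
q_ult = 415.38 + 154.88 = 570.25 kPa.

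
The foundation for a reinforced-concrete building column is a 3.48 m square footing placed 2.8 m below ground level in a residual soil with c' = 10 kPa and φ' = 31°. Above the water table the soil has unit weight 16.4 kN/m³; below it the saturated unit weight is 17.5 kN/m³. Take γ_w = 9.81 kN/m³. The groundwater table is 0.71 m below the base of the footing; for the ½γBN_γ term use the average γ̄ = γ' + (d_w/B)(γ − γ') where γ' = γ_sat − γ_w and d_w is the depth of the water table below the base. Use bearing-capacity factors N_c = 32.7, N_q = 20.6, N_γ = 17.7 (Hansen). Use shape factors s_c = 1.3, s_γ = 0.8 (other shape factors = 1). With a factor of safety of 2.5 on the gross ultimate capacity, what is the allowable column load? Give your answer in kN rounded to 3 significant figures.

P_all ≈ 7770 kN

q = γ·D_f = 16.4 × 2.8 = 45.92 kPa.
γ' = 7.69 kN/m³; averaging over the depth B below the base, γ̄ = γ' + (d_w/B)(γ − γ') = 9.467 kN/m³.
c·N_c·s_c = 10 × 32.7 × 1.3 = 425.1 kPa
q·N_q = 45.92 × 20.6 = 945.95 kPa
0.5·γ·B·N_γ·s_γ = 0.5 × 9.467 × 3.48 × 17.7 × 0.8 = 233.25 kPa
q_ult = 425.1 + 945.95 + 233.25 = 1604.3 kPa.
Gross allowable pressure q_all = 1604.3 / 2.5 = 641.72 kPa.
Footing area = 12.1104 m², so allowable column load = 641.72 × 12.1104 = 7771.5 kN.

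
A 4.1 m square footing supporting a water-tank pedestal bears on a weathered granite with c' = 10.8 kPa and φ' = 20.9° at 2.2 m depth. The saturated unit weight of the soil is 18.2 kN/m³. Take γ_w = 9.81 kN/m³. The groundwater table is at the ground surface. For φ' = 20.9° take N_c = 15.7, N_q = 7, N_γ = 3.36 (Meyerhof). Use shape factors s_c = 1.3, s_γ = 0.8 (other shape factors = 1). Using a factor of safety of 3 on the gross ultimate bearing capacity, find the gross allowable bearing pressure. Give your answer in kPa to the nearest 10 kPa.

q_all ≈ 130 kPa

γ' = 18.2 − 9.81 = 8.39 kN/m³ (submerged throughout). q = 8.39 × 2.2 = 18.458 kPa; the same γ' applies in the ½γBN_γ term.
c·N_c·s_c = 10.8 × 15.7 × 1.3 = 220.43 kPa
q·N_q = 18.458 × 7 = 129.21 kPa
0.5·γ·B·N_γ·s_γ = 0.5 × 8.39 × 4.1 × 3.36 × 0.8 = 46.232 kPa
q_ult = 220.43 + 129.21 + 46.232 = 395.87 kPa.
q_all = 395.87 / 3 = 131.96 kPa.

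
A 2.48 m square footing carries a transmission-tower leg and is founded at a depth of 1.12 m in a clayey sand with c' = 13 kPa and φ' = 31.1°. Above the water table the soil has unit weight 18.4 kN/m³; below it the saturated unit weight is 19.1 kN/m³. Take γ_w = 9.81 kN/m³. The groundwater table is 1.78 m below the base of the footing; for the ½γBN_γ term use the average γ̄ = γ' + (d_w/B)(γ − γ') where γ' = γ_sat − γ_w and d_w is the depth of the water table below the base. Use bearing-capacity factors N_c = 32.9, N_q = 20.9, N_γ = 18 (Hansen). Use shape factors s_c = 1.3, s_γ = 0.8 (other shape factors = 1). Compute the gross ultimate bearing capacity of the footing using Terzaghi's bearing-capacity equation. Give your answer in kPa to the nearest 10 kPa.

q = γ·D_f = 18.4 × 1.12 = 20.608 kPa.
γ' = 9.29 kN/m³; averaging over the depth B below the base, γ̄ = γ' + (d_w/B)(γ − γ') = 15.829 kN/m³.
c·N_c·s_c = 13 × 32.9 × 1.3 = 556.01 kPa
q·N_q = 20.608 × 20.9 = 430.71 kPa
0.5·γ·B·N_γ·s_γ = 0.5 × 15.829 × 2.48 × 18 × 0.8 = 282.64 kPa
q_ult = 556.01 + 430.71 + 282.64 = 1269.4 kPa.

q_ult ≈ 1270 kPa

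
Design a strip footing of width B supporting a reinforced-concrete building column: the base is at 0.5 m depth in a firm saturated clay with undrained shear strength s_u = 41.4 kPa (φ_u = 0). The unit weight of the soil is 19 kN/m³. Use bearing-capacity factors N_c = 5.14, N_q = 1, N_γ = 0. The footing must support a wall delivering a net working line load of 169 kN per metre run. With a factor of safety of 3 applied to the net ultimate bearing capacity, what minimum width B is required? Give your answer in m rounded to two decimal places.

B = 2.38 m

q = γ·D_f = 19 × 0.5 = 9.5 kPa.
c·N_c = 41.4 × 5.14 = 212.8 kPa
q·N_q = 9.5 × 1 = 9.5 kPa
q_ult = 212.8 + 9.5 = 222.3 kPa.
For φ = 0 the ½γBN_γ term vanishes, so q_ult is independent of B. q_net = 222.3 − 9.5 = 212.8 kPa; q_all(net) = 212.8/3 = 70.932 kPa.
Required width B = w / q_all(net) = 169 / 70.932 = 2.383 m.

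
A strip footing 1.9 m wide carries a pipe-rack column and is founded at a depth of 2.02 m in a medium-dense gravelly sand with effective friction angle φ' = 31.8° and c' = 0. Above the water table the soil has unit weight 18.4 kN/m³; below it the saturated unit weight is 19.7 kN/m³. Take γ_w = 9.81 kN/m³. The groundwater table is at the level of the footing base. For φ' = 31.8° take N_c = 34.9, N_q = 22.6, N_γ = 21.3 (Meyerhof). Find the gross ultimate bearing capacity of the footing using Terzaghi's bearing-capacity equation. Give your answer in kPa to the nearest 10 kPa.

q_ult ≈ 1040 kPa

Effective surcharge at the founding depth q = γ·D_f = 18.4 × 2.02 = 37.168 kPa.
The water table coincides with the base, so in the self-weight term γ → γ' = 9.89 kN/m³.
q_ult = q·N_q + 0.5·γ·B·N_γ
     = 37.168 × 22.6 + 0.5 × 9.89 × 1.9 × 21.3
     = 840 + 200.12 = 1040.1 kPa.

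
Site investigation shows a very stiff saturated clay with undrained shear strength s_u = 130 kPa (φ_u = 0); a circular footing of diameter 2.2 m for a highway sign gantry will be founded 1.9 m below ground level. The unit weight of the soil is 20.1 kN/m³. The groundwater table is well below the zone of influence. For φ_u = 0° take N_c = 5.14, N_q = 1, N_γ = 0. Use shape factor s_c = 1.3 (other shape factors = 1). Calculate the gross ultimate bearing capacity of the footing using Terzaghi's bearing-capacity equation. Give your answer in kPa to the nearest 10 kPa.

Overburden at base level: q = 20.1 × 1.9 = 38.19 kPa.
Cohesion term c·N_c·s_c = 130 × 5.14 × 1.3 = 868.66 kPa; surcharge term q·N_q = 38.19 × 1 = 38.19 kPa.
q_ult = 868.66 + 38.19 = 906.85 kPa.

q_ult ≈ 910 kPa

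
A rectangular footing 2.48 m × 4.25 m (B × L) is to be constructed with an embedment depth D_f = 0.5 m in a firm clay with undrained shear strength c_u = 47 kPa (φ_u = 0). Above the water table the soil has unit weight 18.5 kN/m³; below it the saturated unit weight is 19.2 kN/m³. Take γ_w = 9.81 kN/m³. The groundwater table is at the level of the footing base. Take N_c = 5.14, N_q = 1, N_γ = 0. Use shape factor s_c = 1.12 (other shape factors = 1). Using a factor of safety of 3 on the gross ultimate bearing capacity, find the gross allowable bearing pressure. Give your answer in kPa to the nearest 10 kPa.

q_all ≈ 90 kPa

q = γ·D_f = 18.5 × 0.5 = 9.25 kPa.
c·N_c·s_c = 47 × 5.14 × 1.12 = 270.57 kPa
q·N_q = 9.25 × 1 = 9.25 kPa
q_ult = 270.57 + 9.25 = 279.82 kPa.
q_all = 279.82 / 3 = 93.273 kPa.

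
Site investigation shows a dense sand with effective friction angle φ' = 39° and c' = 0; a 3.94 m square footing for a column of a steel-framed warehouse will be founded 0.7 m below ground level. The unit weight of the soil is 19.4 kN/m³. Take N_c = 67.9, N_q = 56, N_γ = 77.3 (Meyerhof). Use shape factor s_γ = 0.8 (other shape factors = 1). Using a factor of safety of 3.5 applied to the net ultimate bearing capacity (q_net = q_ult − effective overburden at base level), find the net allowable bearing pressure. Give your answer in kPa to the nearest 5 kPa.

Overburden at base level: q = 19.4 × 0.7 = 13.58 kPa.
Surcharge term q·N_q = 13.58 × 56 = 760.48 kPa; self-weight term 0.5·γ·B·N_γ·s_γ = 0.5 × 19.4 × 3.94 × 77.3 × 0.8 = 2363.4 kPa.
q_ult = 760.48 + 2363.4 = 3123.9 kPa.
Net ultimate: q_net = 3123.9 − 13.58 = 3110.3 kPa.
q_all(net) = 3110.3 / 3.5 = 888.66 kPa.

q_all(net) ≈ 890 kPa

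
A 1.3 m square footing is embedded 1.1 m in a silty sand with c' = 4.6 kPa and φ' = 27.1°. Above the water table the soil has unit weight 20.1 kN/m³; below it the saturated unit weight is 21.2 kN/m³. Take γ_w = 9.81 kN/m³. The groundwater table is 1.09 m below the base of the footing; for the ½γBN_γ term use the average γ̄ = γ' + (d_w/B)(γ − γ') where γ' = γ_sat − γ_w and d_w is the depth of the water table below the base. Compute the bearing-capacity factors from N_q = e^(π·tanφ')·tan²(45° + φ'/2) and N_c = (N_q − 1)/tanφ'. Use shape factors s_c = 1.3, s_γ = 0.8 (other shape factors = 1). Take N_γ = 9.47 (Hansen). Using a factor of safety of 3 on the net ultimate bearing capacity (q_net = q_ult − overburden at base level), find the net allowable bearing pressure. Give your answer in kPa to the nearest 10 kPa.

N_q = e^(π·tan27.1°)·tan²(58.55°) = 13.34; N_c = (N_q − 1)/tanφ' = 24.12.
Effective surcharge at the founding depth q = γ·D_f = 20.1 × 1.1 = 22.11 kPa.
With d_w = 1.09 m < B, γ̄ = 11.39 + (1.09/1.3) × (20.1 − 11.39) = 18.693 kN/m³.
q_ult = c·N_c·s_c + q·N_q + 0.5·γ·B·N_γ·s_γ
     = 4.6 × 24.12 × 1.3 + 22.11 × 13.343 + 0.5 × 18.693 × 1.3 × 9.47 × 0.8
     = 144.24 + 295.01 + 92.052 = 531.3 kPa.
q_net = 531.3 − 22.11 = 509.19 kPa.
q_all(net) = 509.19 / 3 = 169.73 kPa.

q_all(net) ≈ 170 kPa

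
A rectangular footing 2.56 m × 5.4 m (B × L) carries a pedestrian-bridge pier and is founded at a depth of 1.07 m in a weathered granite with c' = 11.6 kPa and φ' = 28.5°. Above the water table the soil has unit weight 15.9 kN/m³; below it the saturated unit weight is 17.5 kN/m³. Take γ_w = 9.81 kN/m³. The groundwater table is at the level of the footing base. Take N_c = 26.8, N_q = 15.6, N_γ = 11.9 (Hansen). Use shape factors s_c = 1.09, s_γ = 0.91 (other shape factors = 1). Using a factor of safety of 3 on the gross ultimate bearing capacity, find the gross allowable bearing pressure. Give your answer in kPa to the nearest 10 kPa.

q_all ≈ 240 kPa

Effective surcharge at the founding depth q = γ·D_f = 15.9 × 1.07 = 17.013 kPa.
The water table coincides with the base, so in the self-weight term γ → γ' = 7.69 kN/m³.
q_ult = c·N_c·s_c + q·N_q + 0.5·γ·B·N_γ·s_γ
     = 11.6 × 26.8 × 1.09 + 17.013 × 15.6 + 0.5 × 7.69 × 2.56 × 11.9 × 0.91
     = 338.86 + 265.4 + 106.59 = 710.85 kPa.
q_all = 710.85 / 3 = 236.95 kPa.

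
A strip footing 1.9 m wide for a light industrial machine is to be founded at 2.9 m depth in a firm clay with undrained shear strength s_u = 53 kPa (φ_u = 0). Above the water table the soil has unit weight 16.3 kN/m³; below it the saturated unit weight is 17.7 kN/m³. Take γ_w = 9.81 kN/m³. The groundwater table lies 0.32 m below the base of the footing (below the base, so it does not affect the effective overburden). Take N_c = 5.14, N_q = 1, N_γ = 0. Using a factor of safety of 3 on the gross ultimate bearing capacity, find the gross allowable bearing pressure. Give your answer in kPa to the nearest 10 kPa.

q = γ·D_f = 16.3 × 2.9 = 47.27 kPa.
c·N_c = 53 × 5.14 = 272.42 kPa
q·N_q = 47.27 × 1 = 47.27 kPa
q_ult = 272.42 + 47.27 = 319.69 kPa.
q_all = 319.69 / 3 = 106.56 kPa.

q_all ≈ 110 kPa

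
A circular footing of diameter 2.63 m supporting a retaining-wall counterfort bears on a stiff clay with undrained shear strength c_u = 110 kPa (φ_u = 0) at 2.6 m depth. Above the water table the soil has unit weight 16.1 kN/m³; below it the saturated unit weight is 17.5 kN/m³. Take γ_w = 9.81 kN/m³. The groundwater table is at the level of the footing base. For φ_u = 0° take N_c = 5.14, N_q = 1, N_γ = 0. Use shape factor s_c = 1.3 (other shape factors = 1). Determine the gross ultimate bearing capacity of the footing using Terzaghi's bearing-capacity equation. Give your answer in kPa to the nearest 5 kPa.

q_ult ≈ 775 kPa

Overburden at base level: q = 16.1 × 2.6 = 41.86 kPa.
Cohesion term c·N_c·s_c = 110 × 5.14 × 1.3 = 735.02 kPa; surcharge term q·N_q = 41.86 × 1 = 41.86 kPa.
q_ult = 735.02 + 41.86 = 776.88 kPa.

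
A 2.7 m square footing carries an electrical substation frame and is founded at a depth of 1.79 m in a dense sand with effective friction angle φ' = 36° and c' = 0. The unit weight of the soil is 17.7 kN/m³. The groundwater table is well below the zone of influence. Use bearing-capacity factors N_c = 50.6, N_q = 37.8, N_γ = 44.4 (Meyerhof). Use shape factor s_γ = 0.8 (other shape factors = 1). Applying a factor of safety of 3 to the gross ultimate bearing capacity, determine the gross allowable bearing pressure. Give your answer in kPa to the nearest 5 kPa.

q = γ·D_f = 17.7 × 1.79 = 31.683 kPa.
q·N_q = 31.683 × 37.8 = 1197.6 kPa
0.5·γ·B·N_γ·s_γ = 0.5 × 17.7 × 2.7 × 44.4 × 0.8 = 848.75 kPa
q_ult = 1197.6 + 848.75 = 2046.4 kPa.
q_all = q_ult / FS = 2046.4 / 3 = 682.12 kPa.

q_all ≈ 680 kPa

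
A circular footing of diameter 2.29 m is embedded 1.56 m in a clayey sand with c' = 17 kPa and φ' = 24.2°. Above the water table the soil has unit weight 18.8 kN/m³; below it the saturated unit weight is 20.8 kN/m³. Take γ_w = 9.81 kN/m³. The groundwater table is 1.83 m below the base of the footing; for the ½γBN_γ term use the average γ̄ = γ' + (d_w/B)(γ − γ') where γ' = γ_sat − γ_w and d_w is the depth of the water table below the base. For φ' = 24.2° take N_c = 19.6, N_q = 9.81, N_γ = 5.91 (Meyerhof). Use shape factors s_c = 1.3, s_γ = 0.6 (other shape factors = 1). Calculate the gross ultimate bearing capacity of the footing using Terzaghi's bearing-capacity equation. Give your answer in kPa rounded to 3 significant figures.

Effective surcharge at the founding depth q = γ·D_f = 18.8 × 1.56 = 29.328 kPa.
With d_w = 1.83 m < B, γ̄ = 10.99 + (1.83/2.29) × (18.8 − 10.99) = 17.231 kN/m³.
q_ult = c·N_c·s_c + q·N_q + 0.5·γ·B·N_γ·s_γ
     = 17 × 19.6 × 1.3 + 29.328 × 9.81 + 0.5 × 17.231 × 2.29 × 5.91 × 0.6
     = 433.16 + 287.71 + 69.962 = 790.83 kPa.

q_ult ≈ 791 kPa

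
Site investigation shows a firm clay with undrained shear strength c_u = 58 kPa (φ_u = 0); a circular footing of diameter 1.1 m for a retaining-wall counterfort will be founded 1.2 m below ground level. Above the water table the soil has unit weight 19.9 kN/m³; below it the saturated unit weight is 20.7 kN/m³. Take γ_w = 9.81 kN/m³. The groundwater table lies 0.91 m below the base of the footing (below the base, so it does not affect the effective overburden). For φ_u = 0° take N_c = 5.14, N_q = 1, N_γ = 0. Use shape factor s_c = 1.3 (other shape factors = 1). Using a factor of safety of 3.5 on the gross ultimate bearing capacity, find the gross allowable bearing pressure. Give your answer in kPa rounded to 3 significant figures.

q = γ·D_f = 19.9 × 1.2 = 23.88 kPa.
c·N_c·s_c = 58 × 5.14 × 1.3 = 387.56 kPa
q·N_q = 23.88 × 1 = 23.88 kPa
q_ult = 387.56 + 23.88 = 411.44 kPa.
q_all = 411.44 / 3.5 = 117.55 kPa.

q_all ≈ 118 kPa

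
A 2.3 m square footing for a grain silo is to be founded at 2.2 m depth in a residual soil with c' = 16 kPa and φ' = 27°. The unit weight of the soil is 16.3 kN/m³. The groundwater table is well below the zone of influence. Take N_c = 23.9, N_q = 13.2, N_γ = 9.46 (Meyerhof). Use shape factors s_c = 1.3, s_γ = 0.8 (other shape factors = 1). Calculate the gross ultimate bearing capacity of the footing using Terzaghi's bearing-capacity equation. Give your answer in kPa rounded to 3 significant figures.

q_ult ≈ 1110 kPa

Effective surcharge at the founding depth q = γ·D_f = 16.3 × 2.2 = 35.86 kPa.
q_ult = c·N_c·s_c + q·N_q + 0.5·γ·B·N_γ·s_γ
     = 16 × 23.9 × 1.3 + 35.86 × 13.2 + 0.5 × 16.3 × 2.3 × 9.46 × 0.8
     = 497.12 + 473.35 + 141.86 = 1112.3 kPa.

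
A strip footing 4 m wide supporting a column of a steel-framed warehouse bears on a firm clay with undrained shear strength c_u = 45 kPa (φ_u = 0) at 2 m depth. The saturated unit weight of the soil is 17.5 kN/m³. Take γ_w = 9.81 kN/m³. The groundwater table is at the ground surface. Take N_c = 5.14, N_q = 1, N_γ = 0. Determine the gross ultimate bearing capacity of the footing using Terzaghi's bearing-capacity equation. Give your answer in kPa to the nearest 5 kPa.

With the water table at the surface the whole profile is submerged: γ' = 17.5 − 9.81 = 7.69 kN/m³, so q = γ'·D_f = 15.38 kPa.
q_ult = c·N_c + q·N_q
     = 45 × 5.14 + 15.38 × 1
     = 231.3 + 15.38 = 246.68 kPa.

q_ult ≈ 245 kPa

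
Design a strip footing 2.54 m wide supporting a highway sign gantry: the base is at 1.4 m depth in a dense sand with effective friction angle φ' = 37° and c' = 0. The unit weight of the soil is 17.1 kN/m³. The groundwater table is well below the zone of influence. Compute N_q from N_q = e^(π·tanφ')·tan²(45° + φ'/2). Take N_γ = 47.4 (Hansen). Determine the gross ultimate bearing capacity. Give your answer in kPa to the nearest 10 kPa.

q_ult ≈ 2060 kPa

tan37° = 0.7536, so N_q = e^(π×0.7536)·tan²(63.5°) = 10.669 × 4.023 = 42.92.
q = γ·D_f = 17.1 × 1.4 = 23.94 kPa.
q·N_q = 23.94 × 42.92 = 1027.5 kPa
0.5·γ·B·N_γ = 0.5 × 17.1 × 2.54 × 47.4 = 1029.4 kPa
q_ult = 1027.5 + 1029.4 = 2056.9 kPa.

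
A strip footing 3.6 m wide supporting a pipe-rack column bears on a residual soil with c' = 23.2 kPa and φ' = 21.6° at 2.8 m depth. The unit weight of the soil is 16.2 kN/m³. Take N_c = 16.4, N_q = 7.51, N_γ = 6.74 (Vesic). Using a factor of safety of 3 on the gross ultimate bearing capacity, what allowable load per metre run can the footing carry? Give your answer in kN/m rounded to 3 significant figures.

Overburden at base level: q = 16.2 × 2.8 = 45.36 kPa.
Cohesion term c·N_c = 23.2 × 16.4 = 380.48 kPa; surcharge term q·N_q = 45.36 × 7.51 = 340.65 kPa; self-weight term 0.5·γ·B·N_γ = 0.5 × 16.2 × 3.6 × 6.74 = 196.54 kPa.
q_ult = 380.48 + 340.65 + 196.54 = 917.67 kPa.
Gross allowable pressure q_all = 917.67 / 3 = 305.89 kPa.
Allowable wall load = q_all × B = 305.89 × 3.6 = 1101.2 kN per metre run.

≈ 1100 kN/m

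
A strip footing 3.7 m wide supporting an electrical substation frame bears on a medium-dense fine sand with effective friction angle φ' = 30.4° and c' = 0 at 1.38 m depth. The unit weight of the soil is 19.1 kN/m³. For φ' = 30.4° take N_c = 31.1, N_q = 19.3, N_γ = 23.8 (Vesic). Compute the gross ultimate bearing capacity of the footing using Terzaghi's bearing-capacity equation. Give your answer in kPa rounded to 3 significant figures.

q_ult ≈ 1350 kPa

Effective surcharge at the founding depth q = γ·D_f = 19.1 × 1.38 = 26.358 kPa.
q_ult = q·N_q + 0.5·γ·B·N_γ
     = 26.358 × 19.3 + 0.5 × 19.1 × 3.7 × 23.8
     = 508.71 + 840.97 = 1349.7 kPa.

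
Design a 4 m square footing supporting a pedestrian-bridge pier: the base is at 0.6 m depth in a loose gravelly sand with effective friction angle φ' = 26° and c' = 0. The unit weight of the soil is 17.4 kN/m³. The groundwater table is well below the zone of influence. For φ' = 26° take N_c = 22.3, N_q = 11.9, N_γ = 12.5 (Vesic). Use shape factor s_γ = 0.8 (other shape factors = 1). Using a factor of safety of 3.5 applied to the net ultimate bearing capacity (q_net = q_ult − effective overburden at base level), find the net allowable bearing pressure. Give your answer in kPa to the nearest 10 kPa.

q = γ·D_f = 17.4 × 0.6 = 10.44 kPa.
q·N_q = 10.44 × 11.9 = 124.24 kPa
0.5·γ·B·N_γ·s_γ = 0.5 × 17.4 × 4 × 12.5 × 0.8 = 348 kPa
q_ult = 124.24 + 348 = 472.24 kPa.
Net ultimate: q_net = 472.24 − 10.44 = 461.8 kPa.
q_all(net) = 461.8 / 3.5 = 131.94 kPa.

q_all(net) ≈ 130 kPa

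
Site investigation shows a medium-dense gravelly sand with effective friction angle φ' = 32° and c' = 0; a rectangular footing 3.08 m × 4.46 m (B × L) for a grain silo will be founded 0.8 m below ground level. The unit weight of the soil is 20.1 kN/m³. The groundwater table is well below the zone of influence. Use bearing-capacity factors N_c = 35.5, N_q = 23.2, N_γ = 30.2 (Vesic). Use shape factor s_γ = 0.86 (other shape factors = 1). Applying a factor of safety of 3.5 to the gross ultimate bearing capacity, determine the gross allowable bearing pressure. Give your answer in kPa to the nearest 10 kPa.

q = γ·D_f = 20.1 × 0.8 = 16.08 kPa.
q·N_q = 16.08 × 23.2 = 373.06 kPa
0.5·γ·B·N_γ·s_γ = 0.5 × 20.1 × 3.08 × 30.2 × 0.86 = 803.94 kPa
q_ult = 373.06 + 803.94 = 1177 kPa.
q_all = q_ult / FS = 1177 / 3.5 = 336.28 kPa.

q_all ≈ 340 kPa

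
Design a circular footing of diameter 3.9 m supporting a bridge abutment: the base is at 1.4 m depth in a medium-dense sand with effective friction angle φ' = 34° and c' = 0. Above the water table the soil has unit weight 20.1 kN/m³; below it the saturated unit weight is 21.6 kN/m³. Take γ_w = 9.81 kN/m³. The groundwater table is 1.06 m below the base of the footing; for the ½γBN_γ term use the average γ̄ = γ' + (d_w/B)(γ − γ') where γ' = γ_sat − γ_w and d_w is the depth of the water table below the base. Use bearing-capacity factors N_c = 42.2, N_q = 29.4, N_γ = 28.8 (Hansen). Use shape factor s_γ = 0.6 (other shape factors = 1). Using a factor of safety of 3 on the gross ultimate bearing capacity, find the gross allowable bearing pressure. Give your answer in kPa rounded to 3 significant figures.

Overburden at base level: q = 20.1 × 1.4 = 28.14 kPa.
The water table is 1.06 m below the base (< B = 3.9 m), so the ½γBN_γ term uses γ̄ = γ' + (d_w/B)(γ − γ') = 11.79 + (1.06/3.9)(20.1 − 11.79) = 14.049 kN/m³.
Surcharge term q·N_q = 28.14 × 29.4 = 827.32 kPa; self-weight term 0.5·γ·B·N_γ·s_γ = 0.5 × 14.049 × 3.9 × 28.8 × 0.6 = 473.38 kPa.
q_ult = 827.32 + 473.38 = 1300.7 kPa.
q_all = 1300.7 / 3 = 433.57 kPa.

q_all ≈ 434 kPa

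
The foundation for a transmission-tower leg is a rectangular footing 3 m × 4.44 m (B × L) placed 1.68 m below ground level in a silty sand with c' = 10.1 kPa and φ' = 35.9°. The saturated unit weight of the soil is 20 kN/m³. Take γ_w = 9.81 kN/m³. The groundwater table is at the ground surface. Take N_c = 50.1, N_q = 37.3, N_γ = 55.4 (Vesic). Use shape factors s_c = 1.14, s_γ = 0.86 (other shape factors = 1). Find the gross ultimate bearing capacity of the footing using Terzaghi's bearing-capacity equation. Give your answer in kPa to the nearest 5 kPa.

With the water table at the surface the whole profile is submerged: γ' = 20 − 9.81 = 10.19 kN/m³, so q = γ'·D_f = 17.119 kPa; the same γ' applies in the ½γBN_γ term.
q_ult = c·N_c·s_c + q·N_q + 0.5·γ·B·N_γ·s_γ
     = 10.1 × 50.1 × 1.14 + 17.119 × 37.3 + 0.5 × 10.19 × 3 × 55.4 × 0.86
     = 576.85 + 638.55 + 728.24 = 1943.6 kPa.

q_ult ≈ 1945 kPa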